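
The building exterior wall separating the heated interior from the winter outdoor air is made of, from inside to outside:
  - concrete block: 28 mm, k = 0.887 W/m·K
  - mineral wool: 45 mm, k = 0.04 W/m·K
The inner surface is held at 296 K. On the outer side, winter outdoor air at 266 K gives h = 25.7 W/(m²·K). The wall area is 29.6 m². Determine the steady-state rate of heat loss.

Treating each layer as a thermal resistance in series:
R_concrete block = L/(kA) = 0.028/(0.887×29.6) = 0.001066 K/W
R_mineral wool = L/(kA) = 0.045/(0.04×29.6) = 0.03801 K/W
R_outer film = 1/(h_o·A) = 1/(25.7×29.6) = 0.001315 K/W
R_total = 0.04039 K/W
Q = ΔT / R_total = 30 / 0.04039

Q ≈ 743 W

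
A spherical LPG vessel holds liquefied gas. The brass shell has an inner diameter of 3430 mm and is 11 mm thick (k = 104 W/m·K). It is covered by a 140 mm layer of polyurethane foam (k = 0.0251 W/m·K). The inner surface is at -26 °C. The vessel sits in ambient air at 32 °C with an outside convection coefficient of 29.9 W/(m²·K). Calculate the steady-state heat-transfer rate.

For a spherical shell R = (1/r₁ − 1/r₂)/(4πk); film R = 1/(h·4πr²). In series:
R_brass shell = (1/1.715 − 1/1.726)/(4π×104) = 2.843×10^-6 K/W
R_polyurethane foam = (1/1.726 − 1/1.866)/(4π×0.0251) = 0.1378 K/W
R_outer film = 1/(h·4πr_o²) = 1/(29.9×4π×1.866²) = 7.644×10^-4 K/W
R_total = 0.1386 K/W
Q = ΔT/R_total = 58/0.1386

Q ≈ 419 W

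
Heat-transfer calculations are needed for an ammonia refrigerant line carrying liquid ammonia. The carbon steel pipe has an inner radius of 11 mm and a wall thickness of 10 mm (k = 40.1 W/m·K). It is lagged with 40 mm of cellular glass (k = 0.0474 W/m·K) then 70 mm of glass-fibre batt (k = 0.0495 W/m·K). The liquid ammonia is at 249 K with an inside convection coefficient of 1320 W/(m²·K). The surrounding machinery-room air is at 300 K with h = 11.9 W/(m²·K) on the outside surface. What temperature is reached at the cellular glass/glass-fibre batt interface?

Treating each annulus and film as a series resistance:
R_inner film = 1/(h_i·2πr₁L) = 1/(1320×2π×0.011×1) = 0.01096 K/W
R_carbon steel pipe wall = ln(21/11)/(2π×40.1×1) = 0.002566 K/W
R_cellular glass = ln(61/21)/(2π×0.0474×1) = 3.58 K/W
R_glass-fibre batt = ln(131/61)/(2π×0.0495×1) = 2.457 K/W
R_outer film = 1/(h_o·2πr_oL) = 1/(11.9×2π×0.131×1) = 0.1021 K/W
R_total = 6.154 K/W
Q = ΔT/R_total = 51/6.154
Q = 8.29 W/m
T_interface = T_inner + Q·ΣR(inner→interface) = 249 + 8.29×3.594

T ≈ 279 K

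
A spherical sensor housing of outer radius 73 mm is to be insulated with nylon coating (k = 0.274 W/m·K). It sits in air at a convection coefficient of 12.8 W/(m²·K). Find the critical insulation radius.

r_cr ≈ 42.8 mm

For a sphere r_cr = 2k/h = 2×0.274/12.8
r_cr = 42.8 mm; since the bare radius (73 mm) is above r_cr, any added insulation will reduce heat loss.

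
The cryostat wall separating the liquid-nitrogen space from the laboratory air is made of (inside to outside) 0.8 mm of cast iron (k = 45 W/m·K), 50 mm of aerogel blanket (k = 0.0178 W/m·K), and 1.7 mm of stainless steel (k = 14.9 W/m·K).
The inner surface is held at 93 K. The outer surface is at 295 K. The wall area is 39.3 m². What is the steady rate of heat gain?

Q ≈ 2830 W

Model the wall as resistances in series:
R_cast iron = L/(kA) = 0.0008/(45×39.3) = 4.524×10^-7 K/W
R_aerogel blanket = L/(kA) = 0.05/(0.0178×39.3) = 0.07148 K/W
R_stainless steel = L/(kA) = 0.0017/(14.9×39.3) = 2.903×10^-6 K/W
R_total = 0.07148 K/W
Q = ΔT / R_total = 202 / 0.07148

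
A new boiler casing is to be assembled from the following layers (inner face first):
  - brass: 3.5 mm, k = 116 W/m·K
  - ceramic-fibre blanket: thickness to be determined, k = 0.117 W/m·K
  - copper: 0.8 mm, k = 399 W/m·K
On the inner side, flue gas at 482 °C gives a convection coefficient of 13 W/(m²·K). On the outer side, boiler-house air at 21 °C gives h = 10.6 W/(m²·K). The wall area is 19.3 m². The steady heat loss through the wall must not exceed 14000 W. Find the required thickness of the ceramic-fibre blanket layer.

L ≈ 54.3 mm

Treating each layer as a thermal resistance in series:
R_inner film = 1/(h_i·A) = 1/(13×19.3) = 0.003986 K/W
R_brass = L/(kA) = 0.0035/(116×19.3) = 1.563×10^-6 K/W
R_copper = L/(kA) = 0.0008/(399×19.3) = 1.039×10^-7 K/W
R_outer film = 1/(h_o·A) = 1/(10.6×19.3) = 0.004888 K/W
Sum of the known resistances R_other = 0.008875 K/W
Required total resistance R_tot = ΔT/Q_allow = 461/14000 = 0.03293 K/W
R_ceramic-fibre blanket = R_tot − R_other = 0.02405 K/W
L = R·k·A = 0.02405×0.117×19.3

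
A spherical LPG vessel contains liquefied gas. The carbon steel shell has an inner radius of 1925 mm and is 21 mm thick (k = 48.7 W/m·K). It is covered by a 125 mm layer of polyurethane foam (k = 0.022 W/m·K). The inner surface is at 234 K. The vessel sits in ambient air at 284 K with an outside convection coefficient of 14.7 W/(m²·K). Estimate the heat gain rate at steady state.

Q ≈ 441 W

For a spherical shell R = (1/r₁ − 1/r₂)/(4πk); film R = 1/(h·4πr²). In series:
R_carbon steel shell = (1/1.925 − 1/1.946)/(4π×48.7) = 9.16×10^-6 K/W
R_polyurethane foam = (1/1.946 − 1/2.071)/(4π×0.022) = 0.1122 K/W
R_outer film = 1/(h·4πr_o²) = 1/(14.7×4π×2.071²) = 0.001262 K/W
R_total = 0.1135 K/W
Q = ΔT/R_total = 50/0.1135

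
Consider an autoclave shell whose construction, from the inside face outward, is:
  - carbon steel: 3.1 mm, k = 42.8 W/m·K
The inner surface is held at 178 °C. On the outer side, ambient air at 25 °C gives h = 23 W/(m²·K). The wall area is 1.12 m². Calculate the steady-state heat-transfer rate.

Q ≈ 3930 W

Model the wall as resistances in series:
R_carbon steel = L/(kA) = 0.0031/(42.8×1.12) = 6.467×10^-5 K/W
R_outer film = 1/(h_o·A) = 1/(23×1.12) = 0.03882 K/W
R_total = 0.03888 K/W
Q = ΔT / R_total = 153 / 0.03888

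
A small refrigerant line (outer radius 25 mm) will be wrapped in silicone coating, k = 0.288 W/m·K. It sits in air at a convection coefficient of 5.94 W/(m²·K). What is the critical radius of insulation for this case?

For a cylinder r_cr = k/h = 0.288/5.94
r_cr = 48.5 mm; since the bare radius (25 mm) is below r_cr, adding a thin layer of insulation will *increase* heat loss.

r_cr ≈ 48.5 mm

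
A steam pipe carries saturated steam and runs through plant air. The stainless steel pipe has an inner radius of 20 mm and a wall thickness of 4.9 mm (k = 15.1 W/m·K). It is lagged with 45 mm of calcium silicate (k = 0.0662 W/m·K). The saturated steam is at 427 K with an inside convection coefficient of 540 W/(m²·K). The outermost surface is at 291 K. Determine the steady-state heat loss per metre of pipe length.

q′ ≈ 54.4 W/m

Per-layer cylindrical resistances, series-summed:
R_inner film = 1/(h_i·2πr₁L) = 1/(540×2π×0.02×1) = 0.01474 K/W
R_stainless steel pipe wall = ln(24.9/20)/(2π×15.1×1) = 0.00231 K/W
R_calcium silicate = ln(69.9/24.9)/(2π×0.0662×1) = 2.482 K/W
R_total = 2.499 K/W
Q = ΔT/R_total = 136/2.499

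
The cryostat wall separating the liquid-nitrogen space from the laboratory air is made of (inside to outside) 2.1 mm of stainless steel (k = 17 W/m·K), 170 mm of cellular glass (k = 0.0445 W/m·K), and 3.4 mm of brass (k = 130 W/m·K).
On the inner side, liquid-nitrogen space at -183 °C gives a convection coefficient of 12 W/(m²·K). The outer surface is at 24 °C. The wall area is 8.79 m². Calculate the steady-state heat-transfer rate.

Using the resistance-network approach (series):
R_inner film = 1/(h_i·A) = 1/(12×8.79) = 0.00948 K/W
R_stainless steel = L/(kA) = 0.0021/(17×8.79) = 1.405×10^-5 K/W
R_cellular glass = L/(kA) = 0.17/(0.0445×8.79) = 0.4346 K/W
R_brass = L/(kA) = 0.0034/(130×8.79) = 2.975×10^-6 K/W
R_total = 0.4441 K/W
Q = ΔT / R_total = 207 / 0.4441

Q ≈ 466 W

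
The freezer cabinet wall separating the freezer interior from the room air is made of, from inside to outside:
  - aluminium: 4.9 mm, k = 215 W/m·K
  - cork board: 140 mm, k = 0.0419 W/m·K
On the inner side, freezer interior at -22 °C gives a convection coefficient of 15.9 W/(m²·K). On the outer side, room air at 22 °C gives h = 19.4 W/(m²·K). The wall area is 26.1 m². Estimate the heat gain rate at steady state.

Treating each layer as a thermal resistance in series:
R_inner film = 1/(h_i·A) = 1/(15.9×26.1) = 0.00241 K/W
R_aluminium = L/(kA) = 0.0049/(215×26.1) = 8.732×10^-7 K/W
R_cork board = L/(kA) = 0.14/(0.0419×26.1) = 0.128 K/W
R_outer film = 1/(h_o·A) = 1/(19.4×26.1) = 0.001975 K/W
R_total = 0.1324 K/W
Q = ΔT / R_total = 44 / 0.1324

Q ≈ 332 W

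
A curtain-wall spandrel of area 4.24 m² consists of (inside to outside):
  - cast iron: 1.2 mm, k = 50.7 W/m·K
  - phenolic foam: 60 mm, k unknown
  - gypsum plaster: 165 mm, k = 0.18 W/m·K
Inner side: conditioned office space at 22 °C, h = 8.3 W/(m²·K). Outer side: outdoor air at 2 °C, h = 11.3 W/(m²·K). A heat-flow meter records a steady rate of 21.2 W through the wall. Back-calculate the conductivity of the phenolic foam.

Treating each layer as a thermal resistance in series:
R_inner film = 1/(h_i·A) = 1/(8.3×4.24) = 0.02842 K/W
R_cast iron = L/(kA) = 0.0012/(50.7×4.24) = 5.582×10^-6 K/W
R_gypsum plaster = L/(kA) = 0.165/(0.18×4.24) = 0.2162 K/W
R_outer film = 1/(h_o·A) = 1/(11.3×4.24) = 0.02087 K/W
Sum of known resistances R_other = 0.2655 K/W
Total R = ΔT/Q = 20/21.2 = 0.9434 K/W
R_phenolic foam = R_total − R_other = 0.6779 K/W
k = L/(R·A) = 0.06/(0.6779×4.24)

k ≈ 0.0209 W/(m·K)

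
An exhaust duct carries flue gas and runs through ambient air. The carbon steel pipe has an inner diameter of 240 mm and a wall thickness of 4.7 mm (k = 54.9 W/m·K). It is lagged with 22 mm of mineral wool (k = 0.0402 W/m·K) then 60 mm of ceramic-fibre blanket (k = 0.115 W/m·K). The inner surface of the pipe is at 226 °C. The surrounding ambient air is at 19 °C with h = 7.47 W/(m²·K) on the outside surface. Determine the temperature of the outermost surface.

Cylindrical conduction, so R = ln(r₂/r₁)/(2πkL) per layer, in series:
R_carbon steel pipe wall = ln(124.7/120)/(2π×54.9×1) = 1.114×10^-4 K/W
R_mineral wool = ln(146.7/124.7)/(2π×0.0402×1) = 0.6433 K/W
R_ceramic-fibre blanket = ln(206.7/146.7)/(2π×0.115×1) = 0.4745 K/W
R_outer film = 1/(h_o·2πr_oL) = 1/(7.47×2π×0.2067×1) = 0.1031 K/W
R_total = 1.221 K/W
Q = ΔT/R_total = 207/1.221
Q = 170 W/m
T_interface = T_inner − Q·ΣR(inner→interface) = 226 − 170×1.118

T ≈ 36.5 °C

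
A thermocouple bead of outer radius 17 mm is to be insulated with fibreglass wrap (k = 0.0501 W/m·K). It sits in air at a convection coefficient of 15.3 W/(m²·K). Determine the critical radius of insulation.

r_cr ≈ 6.55 mm

For a sphere r_cr = 2k/h = 2×0.0501/15.3
r_cr = 6.55 mm; since the bare radius (17 mm) is above r_cr, any added insulation will reduce heat loss.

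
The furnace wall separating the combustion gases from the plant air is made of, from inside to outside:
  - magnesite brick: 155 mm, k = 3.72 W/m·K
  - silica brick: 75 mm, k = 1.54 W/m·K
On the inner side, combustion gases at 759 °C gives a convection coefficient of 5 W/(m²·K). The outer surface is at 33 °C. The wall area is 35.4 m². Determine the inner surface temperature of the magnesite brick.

Model the wall as resistances in series:
R_inner film = 1/(h_i·A) = 1/(5×35.4) = 0.00565 K/W
R_magnesite brick = L/(kA) = 0.155/(3.72×35.4) = 0.001177 K/W
R_silica brick = L/(kA) = 0.075/(1.54×35.4) = 0.001376 K/W
R_total = 0.008202 K/W;  Q = ΔT/R_total = 726/0.008202 = 88510 W
T_interface = T_inner − Q·ΣR(inner→interface) = 759 − 88500×0.00565

T ≈ 259 °C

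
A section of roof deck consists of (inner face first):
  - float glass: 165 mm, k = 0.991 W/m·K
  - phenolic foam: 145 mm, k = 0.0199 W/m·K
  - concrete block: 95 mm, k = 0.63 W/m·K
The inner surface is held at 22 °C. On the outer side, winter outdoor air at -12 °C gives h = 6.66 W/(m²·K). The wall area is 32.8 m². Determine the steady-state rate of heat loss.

Q ≈ 144 W

Series thermal resistances:
R_float glass = L/(kA) = 0.165/(0.991×32.8) = 0.005076 K/W
R_phenolic foam = L/(kA) = 0.145/(0.0199×32.8) = 0.2221 K/W
R_concrete block = L/(kA) = 0.095/(0.63×32.8) = 0.004597 K/W
R_outer film = 1/(h_o·A) = 1/(6.66×32.8) = 0.004578 K/W
R_total = 0.2364 K/W
Q = ΔT / R_total = 34 / 0.2364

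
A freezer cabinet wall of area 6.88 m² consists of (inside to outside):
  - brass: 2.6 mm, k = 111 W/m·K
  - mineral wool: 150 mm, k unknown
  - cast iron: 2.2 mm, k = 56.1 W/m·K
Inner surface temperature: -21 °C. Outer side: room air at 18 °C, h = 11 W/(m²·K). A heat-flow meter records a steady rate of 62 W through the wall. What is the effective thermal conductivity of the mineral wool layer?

k ≈ 0.0354 W/(m·K)

Using the resistance-network approach (series):
R_brass = L/(kA) = 0.0026/(111×6.88) = 3.405×10^-6 K/W
R_cast iron = L/(kA) = 0.0022/(56.1×6.88) = 5.7×10^-6 K/W
R_outer film = 1/(h_o·A) = 1/(11×6.88) = 0.01321 K/W
Sum of known resistances R_other = 0.01322 K/W
Total R = ΔT/Q = 39/62 = 0.629 K/W
R_mineral wool = R_total − R_other = 0.6158 K/W
k = L/(R·A) = 0.15/(0.6158×6.88)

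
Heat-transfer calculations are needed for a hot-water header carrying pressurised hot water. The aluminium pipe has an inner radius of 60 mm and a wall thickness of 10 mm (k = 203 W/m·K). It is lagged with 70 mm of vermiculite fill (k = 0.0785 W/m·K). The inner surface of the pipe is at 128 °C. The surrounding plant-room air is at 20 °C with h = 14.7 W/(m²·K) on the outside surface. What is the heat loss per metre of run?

q′ ≈ 72.8 W/m

Per-layer cylindrical resistances, series-summed:
R_aluminium pipe wall = ln(70/60)/(2π×203×1) = 1.209×10^-4 K/W
R_vermiculite fill = ln(140/70)/(2π×0.0785×1) = 1.405 K/W
R_outer film = 1/(h_o·2πr_oL) = 1/(14.7×2π×0.14×1) = 0.07733 K/W
R_total = 1.483 K/W
Q = ΔT/R_total = 108/1.483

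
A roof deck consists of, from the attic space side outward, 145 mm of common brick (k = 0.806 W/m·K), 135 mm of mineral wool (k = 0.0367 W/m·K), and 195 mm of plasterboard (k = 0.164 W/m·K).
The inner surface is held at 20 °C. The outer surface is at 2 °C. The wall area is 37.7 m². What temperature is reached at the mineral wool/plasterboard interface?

Using the resistance-network approach (series):
R_common brick = L/(kA) = 0.145/(0.806×37.7) = 0.004772 K/W
R_mineral wool = L/(kA) = 0.135/(0.0367×37.7) = 0.09757 K/W
R_plasterboard = L/(kA) = 0.195/(0.164×37.7) = 0.03154 K/W
R_total = 0.1339 K/W;  Q = ΔT/R_total = 18/0.1339 = 134.4 W
T_interface = T_inner − Q·ΣR(inner→interface) = 20 − 134×0.1023

T ≈ 6.24 °C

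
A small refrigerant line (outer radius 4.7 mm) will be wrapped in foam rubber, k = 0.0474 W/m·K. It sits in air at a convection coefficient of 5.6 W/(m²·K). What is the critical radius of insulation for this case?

For a cylinder r_cr = k/h = 0.0474/5.6
r_cr = 8.46 mm; since the bare radius (4.7 mm) is below r_cr, adding a thin layer of insulation will *increase* heat loss.

r_cr ≈ 8.46 mm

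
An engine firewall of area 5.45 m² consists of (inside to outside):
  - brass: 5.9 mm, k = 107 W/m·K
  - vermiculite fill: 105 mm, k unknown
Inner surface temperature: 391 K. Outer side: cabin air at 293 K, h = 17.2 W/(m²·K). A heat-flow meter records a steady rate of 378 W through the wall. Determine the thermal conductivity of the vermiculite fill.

k ≈ 0.0775 W/(m·K)

Using the resistance-network approach (series):
R_brass = L/(kA) = 0.0059/(107×5.45) = 1.012×10^-5 K/W
R_outer film = 1/(h_o·A) = 1/(17.2×5.45) = 0.01067 K/W
Sum of known resistances R_other = 0.01068 K/W
Total R = ΔT/Q = 98/378 = 0.2593 K/W
R_vermiculite fill = R_total − R_other = 0.2486 K/W
k = L/(R·A) = 0.105/(0.2486×5.45)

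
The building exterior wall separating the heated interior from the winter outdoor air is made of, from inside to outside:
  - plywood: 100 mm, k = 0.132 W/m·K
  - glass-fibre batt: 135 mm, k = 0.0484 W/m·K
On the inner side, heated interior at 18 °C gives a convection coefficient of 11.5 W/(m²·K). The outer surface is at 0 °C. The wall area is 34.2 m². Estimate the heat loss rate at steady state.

Treating each layer as a thermal resistance in series:
R_inner film = 1/(h_i·A) = 1/(11.5×34.2) = 0.002543 K/W
R_plywood = L/(kA) = 0.1/(0.132×34.2) = 0.02215 K/W
R_glass-fibre batt = L/(kA) = 0.135/(0.0484×34.2) = 0.08156 K/W
R_total = 0.1063 K/W
Q = ΔT / R_total = 18 / 0.1063

Q ≈ 169 W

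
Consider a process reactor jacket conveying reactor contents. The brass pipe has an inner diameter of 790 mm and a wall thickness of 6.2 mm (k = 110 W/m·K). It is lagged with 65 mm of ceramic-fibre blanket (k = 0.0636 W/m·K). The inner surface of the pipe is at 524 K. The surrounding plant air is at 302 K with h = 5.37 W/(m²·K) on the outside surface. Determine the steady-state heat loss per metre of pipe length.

q′ ≈ 505 W/m

Treating each annulus and film as a series resistance:
R_brass pipe wall = ln(401.2/395)/(2π×110×1) = 2.253×10^-5 K/W
R_ceramic-fibre blanket = ln(466.2/401.2)/(2π×0.0636×1) = 0.3758 K/W
R_outer film = 1/(h_o·2πr_oL) = 1/(5.37×2π×0.4662×1) = 0.06357 K/W
R_total = 0.4393 K/W
Q = ΔT/R_total = 222/0.4393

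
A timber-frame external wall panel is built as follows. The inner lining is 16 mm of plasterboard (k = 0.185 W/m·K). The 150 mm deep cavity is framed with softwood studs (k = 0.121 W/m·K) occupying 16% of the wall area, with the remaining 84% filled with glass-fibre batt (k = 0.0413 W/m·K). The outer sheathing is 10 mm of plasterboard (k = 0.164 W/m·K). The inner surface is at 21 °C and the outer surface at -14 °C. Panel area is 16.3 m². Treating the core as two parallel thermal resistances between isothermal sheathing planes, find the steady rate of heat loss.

Q ≈ 195 W

Sheathing layers in series; stud and cavity paths in parallel between them.
R_inner = 0.016/(0.185×16.3) = 0.005306 K/W
R_stud  = 0.15/(0.121×0.16×16.3) = 0.4753 K/W
R_cav   = 0.15/(0.0413×0.84×16.3) = 0.2653 K/W
1/R_core = 1/R_stud + 1/R_cav → R_core = 0.1703 K/W
R_outer = 0.01/(0.164×16.3) = 0.003741 K/W
R_total = 0.1793 K/W
Q = ΔT/R_total = 35/0.1793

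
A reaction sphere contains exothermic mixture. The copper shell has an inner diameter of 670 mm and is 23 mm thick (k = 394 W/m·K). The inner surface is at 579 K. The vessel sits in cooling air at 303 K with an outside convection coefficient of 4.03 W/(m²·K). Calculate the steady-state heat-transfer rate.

Q ≈ 1790 W

Spherical conduction: R = (1/r_in − 1/r_out)/(4πk) per layer; series-sum.
R_copper shell = (1/0.335 − 1/0.358)/(4π×394) = 3.873×10^-5 K/W
R_outer film = 1/(h·4πr_o²) = 1/(4.03×4π×0.358²) = 0.1541 K/W
R_total = 0.1541 K/W
Q = ΔT/R_total = 276/0.1541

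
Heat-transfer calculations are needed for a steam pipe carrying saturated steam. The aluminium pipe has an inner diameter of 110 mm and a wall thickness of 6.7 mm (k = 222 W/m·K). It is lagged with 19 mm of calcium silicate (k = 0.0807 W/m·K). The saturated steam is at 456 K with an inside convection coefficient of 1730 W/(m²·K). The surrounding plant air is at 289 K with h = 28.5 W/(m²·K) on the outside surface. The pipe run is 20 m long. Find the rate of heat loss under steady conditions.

Q ≈ 5560 W

Treating each annulus and film as a series resistance:
R_inner film = 1/(h_i·2πr₁L) = 1/(1730×2π×0.055×20) = 8.363×10^-5 K/W
R_aluminium pipe wall = ln(61.7/55)/(2π×222×20) = 4.12×10^-6 K/W
R_calcium silicate = ln(80.7/61.7)/(2π×0.0807×20) = 0.02647 K/W
R_outer film = 1/(h_o·2πr_oL) = 1/(28.5×2π×0.0807×20) = 0.00346 K/W
R_total = 0.03002 K/W
Q = ΔT/R_total = 167/0.03002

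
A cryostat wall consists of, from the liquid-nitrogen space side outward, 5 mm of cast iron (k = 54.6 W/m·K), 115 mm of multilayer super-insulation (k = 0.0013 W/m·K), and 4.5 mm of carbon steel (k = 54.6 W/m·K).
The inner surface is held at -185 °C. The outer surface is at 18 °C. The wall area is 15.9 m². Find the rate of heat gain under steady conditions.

Thermal resistances in series:
R_cast iron = L/(kA) = 0.005/(54.6×15.9) = 5.759×10^-6 K/W
R_multilayer super-insulation = L/(kA) = 0.115/(0.0013×15.9) = 5.564 K/W
R_carbon steel = L/(kA) = 0.0045/(54.6×15.9) = 5.183×10^-6 K/W
R_total = 5.564 K/W
Q = ΔT / R_total = 203 / 5.564

Q ≈ 36.5 W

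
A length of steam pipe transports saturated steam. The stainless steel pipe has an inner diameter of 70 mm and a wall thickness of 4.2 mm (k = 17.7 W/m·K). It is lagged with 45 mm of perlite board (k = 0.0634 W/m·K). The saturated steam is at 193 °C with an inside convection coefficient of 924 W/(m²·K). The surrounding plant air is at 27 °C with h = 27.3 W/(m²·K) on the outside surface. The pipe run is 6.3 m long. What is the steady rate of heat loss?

Q ≈ 524 W

Treating each annulus and film as a series resistance:
R_inner film = 1/(h_i·2πr₁L) = 1/(924×2π×0.035×6.3) = 7.812×10^-4 K/W
R_stainless steel pipe wall = ln(39.2/35)/(2π×17.7×6.3) = 1.618×10^-4 K/W
R_perlite board = ln(84.2/39.2)/(2π×0.0634×6.3) = 0.3046 K/W
R_outer film = 1/(h_o·2πr_oL) = 1/(27.3×2π×0.0842×6.3) = 0.01099 K/W
R_total = 0.3166 K/W
Q = ΔT/R_total = 166/0.3166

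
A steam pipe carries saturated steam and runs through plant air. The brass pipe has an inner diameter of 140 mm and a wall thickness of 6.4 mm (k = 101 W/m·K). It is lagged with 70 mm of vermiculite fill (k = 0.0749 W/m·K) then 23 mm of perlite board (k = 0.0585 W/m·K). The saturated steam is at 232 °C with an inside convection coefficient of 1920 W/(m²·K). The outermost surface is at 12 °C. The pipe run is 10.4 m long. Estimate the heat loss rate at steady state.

Q ≈ 1290 W

Radial resistances (cylindrical: R_cond = ln(r_o/r_i)/(2πkL), R_conv = 1/(h·2πrL)):
R_inner film = 1/(h_i·2πr₁L) = 1/(1920×2π×0.07×10.4) = 1.139×10^-4 K/W
R_brass pipe wall = ln(76.4/70)/(2π×101×10.4) = 1.326×10^-5 K/W
R_vermiculite fill = ln(146.4/76.4)/(2π×0.0749×10.4) = 0.1329 K/W
R_perlite board = ln(169.4/146.4)/(2π×0.0585×10.4) = 0.03817 K/W
R_total = 0.1712 K/W
Q = ΔT/R_total = 220/0.1712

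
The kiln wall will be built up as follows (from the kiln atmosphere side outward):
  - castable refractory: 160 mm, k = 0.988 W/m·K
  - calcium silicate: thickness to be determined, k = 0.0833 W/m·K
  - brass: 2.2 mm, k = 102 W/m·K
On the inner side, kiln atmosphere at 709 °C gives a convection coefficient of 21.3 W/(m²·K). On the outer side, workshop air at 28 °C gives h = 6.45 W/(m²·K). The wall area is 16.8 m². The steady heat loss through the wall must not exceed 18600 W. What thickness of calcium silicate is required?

L ≈ 20.9 mm

Using the resistance-network approach (series):
R_inner film = 1/(h_i·A) = 1/(21.3×16.8) = 0.002795 K/W
R_castable refractory = L/(kA) = 0.16/(0.988×16.8) = 0.009639 K/W
R_brass = L/(kA) = 0.0022/(102×16.8) = 1.284×10^-6 K/W
R_outer film = 1/(h_o·A) = 1/(6.45×16.8) = 0.009228 K/W
Sum of the known resistances R_other = 0.02166 K/W
Required total resistance R_tot = ΔT/Q_allow = 681/18600 = 0.03661 K/W
R_calcium silicate = R_tot − R_other = 0.01495 K/W
L = R·k·A = 0.01495×0.0833×16.8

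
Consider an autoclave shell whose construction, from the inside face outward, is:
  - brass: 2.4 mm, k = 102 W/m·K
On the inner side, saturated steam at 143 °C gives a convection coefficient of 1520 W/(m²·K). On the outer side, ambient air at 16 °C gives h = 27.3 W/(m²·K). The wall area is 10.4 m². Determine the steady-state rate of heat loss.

Q ≈ 35400 W

Thermal resistances in series:
R_inner film = 1/(h_i·A) = 1/(1520×10.4) = 6.326×10^-5 K/W
R_brass = L/(kA) = 0.0024/(102×10.4) = 2.262×10^-6 K/W
R_outer film = 1/(h_o·A) = 1/(27.3×10.4) = 0.003522 K/W
R_total = 0.003588 K/W
Q = ΔT / R_total = 127 / 0.003588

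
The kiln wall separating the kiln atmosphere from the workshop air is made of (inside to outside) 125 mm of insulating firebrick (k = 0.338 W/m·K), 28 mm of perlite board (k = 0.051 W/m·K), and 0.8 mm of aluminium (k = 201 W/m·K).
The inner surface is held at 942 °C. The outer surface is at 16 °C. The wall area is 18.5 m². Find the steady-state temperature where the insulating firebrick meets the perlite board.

Series thermal resistances:
R_insulating firebrick = L/(kA) = 0.125/(0.338×18.5) = 0.01999 K/W
R_perlite board = L/(kA) = 0.028/(0.051×18.5) = 0.02968 K/W
R_aluminium = L/(kA) = 0.0008/(201×18.5) = 2.151×10^-7 K/W
R_total = 0.04967 K/W;  Q = ΔT/R_total = 926/0.04967 = 18640 W
T_interface = T_inner − Q·ΣR(inner→interface) = 942 − 18600×0.01999

T ≈ 569 °C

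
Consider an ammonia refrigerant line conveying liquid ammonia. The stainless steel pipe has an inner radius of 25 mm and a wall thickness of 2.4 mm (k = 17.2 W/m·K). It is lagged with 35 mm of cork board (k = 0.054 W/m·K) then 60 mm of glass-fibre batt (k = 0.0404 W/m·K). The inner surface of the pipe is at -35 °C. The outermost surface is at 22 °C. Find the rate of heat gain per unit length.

q′ ≈ 11.2 W/m

Treating each annulus and film as a series resistance:
R_stainless steel pipe wall = ln(27.4/25)/(2π×17.2×1) = 8.482×10^-4 K/W
R_cork board = ln(62.4/27.4)/(2π×0.054×1) = 2.426 K/W
R_glass-fibre batt = ln(122.4/62.4)/(2π×0.0404×1) = 2.654 K/W
R_total = 5.081 K/W
Q = ΔT/R_total = 57/5.081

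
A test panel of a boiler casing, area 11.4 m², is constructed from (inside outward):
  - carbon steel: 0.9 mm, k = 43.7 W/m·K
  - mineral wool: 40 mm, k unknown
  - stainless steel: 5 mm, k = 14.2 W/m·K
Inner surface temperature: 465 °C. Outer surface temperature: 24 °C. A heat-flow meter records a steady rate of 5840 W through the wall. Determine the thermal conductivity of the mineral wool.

Using the resistance-network approach (series):
R_carbon steel = L/(kA) = 0.0009/(43.7×11.4) = 1.807×10^-6 K/W
R_stainless steel = L/(kA) = 0.005/(14.2×11.4) = 3.089×10^-5 K/W
Sum of known resistances R_other = 3.269×10^-5 K/W
Total R = ΔT/Q = 441/5840 = 0.07551 K/W
R_mineral wool = R_total − R_other = 0.07548 K/W
k = L/(R·A) = 0.04/(0.07548×11.4)

k ≈ 0.0465 W/(m·K)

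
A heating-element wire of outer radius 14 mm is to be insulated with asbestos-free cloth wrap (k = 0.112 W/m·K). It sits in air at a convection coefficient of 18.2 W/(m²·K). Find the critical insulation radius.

r_cr ≈ 6.15 mm

For a cylinder r_cr = k/h = 0.112/18.2
r_cr = 6.15 mm; since the bare radius (14 mm) is above r_cr, any added insulation will reduce heat loss.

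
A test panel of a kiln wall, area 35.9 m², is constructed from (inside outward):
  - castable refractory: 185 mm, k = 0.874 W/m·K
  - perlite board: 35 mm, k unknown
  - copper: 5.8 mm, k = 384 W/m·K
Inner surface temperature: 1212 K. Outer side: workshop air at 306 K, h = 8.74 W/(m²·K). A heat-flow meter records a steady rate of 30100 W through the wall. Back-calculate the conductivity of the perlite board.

Using the resistance-network approach (series):
R_castable refractory = L/(kA) = 0.185/(0.874×35.9) = 0.005896 K/W
R_copper = L/(kA) = 0.0058/(384×35.9) = 4.207×10^-7 K/W
R_outer film = 1/(h_o·A) = 1/(8.74×35.9) = 0.003187 K/W
Sum of known resistances R_other = 0.009084 K/W
Total R = ΔT/Q = 906/30100 = 0.0301 K/W
R_perlite board = R_total − R_other = 0.02102 K/W
k = L/(R·A) = 0.035/(0.02102×35.9)

k ≈ 0.0464 W/(m·K)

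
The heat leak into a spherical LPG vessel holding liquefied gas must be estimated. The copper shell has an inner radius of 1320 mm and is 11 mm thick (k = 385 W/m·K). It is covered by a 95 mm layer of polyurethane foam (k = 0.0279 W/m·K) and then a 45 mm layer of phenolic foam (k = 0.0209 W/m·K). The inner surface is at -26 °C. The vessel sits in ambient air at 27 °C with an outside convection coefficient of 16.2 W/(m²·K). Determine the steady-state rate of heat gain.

Q ≈ 234 W

For a spherical shell R = (1/r₁ − 1/r₂)/(4πk); film R = 1/(h·4πr²). In series:
R_copper shell = (1/1.32 − 1/1.331)/(4π×385) = 1.294×10^-6 K/W
R_polyurethane foam = (1/1.331 − 1/1.426)/(4π×0.0279) = 0.1428 K/W
R_phenolic foam = (1/1.426 − 1/1.471)/(4π×0.0209) = 0.08168 K/W
R_outer film = 1/(h·4πr_o²) = 1/(16.2×4π×1.471²) = 0.00227 K/W
R_total = 0.2267 K/W
Q = ΔT/R_total = 53/0.2267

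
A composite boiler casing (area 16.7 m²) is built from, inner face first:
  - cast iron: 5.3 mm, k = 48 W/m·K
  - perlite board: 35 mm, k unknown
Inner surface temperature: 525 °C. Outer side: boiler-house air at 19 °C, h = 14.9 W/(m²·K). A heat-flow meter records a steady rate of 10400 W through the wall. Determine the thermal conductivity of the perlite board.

Treating each layer as a thermal resistance in series:
R_cast iron = L/(kA) = 0.0053/(48×16.7) = 6.612×10^-6 K/W
R_outer film = 1/(h_o·A) = 1/(14.9×16.7) = 0.004019 K/W
Sum of known resistances R_other = 0.004025 K/W
Total R = ΔT/Q = 506/10400 = 0.04865 K/W
R_perlite board = R_total − R_other = 0.04463 K/W
k = L/(R·A) = 0.035/(0.04463×16.7)

k ≈ 0.047 W/(m·K)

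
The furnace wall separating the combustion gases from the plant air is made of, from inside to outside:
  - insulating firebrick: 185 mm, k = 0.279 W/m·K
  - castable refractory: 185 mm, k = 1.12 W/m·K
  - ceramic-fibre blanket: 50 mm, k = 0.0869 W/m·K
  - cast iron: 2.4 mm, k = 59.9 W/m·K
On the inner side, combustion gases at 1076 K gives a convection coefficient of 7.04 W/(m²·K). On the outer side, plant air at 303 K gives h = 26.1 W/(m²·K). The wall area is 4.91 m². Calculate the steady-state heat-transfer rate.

Series thermal resistances:
R_inner film = 1/(h_i·A) = 1/(7.04×4.91) = 0.02893 K/W
R_insulating firebrick = L/(kA) = 0.185/(0.279×4.91) = 0.135 K/W
R_castable refractory = L/(kA) = 0.185/(1.12×4.91) = 0.03364 K/W
R_ceramic-fibre blanket = L/(kA) = 0.05/(0.0869×4.91) = 0.1172 K/W
R_cast iron = L/(kA) = 0.0024/(59.9×4.91) = 8.16×10^-6 K/W
R_outer film = 1/(h_o·A) = 1/(26.1×4.91) = 0.007803 K/W
R_total = 0.3226 K/W
Q = ΔT / R_total = 773 / 0.3226

Q ≈ 2400 W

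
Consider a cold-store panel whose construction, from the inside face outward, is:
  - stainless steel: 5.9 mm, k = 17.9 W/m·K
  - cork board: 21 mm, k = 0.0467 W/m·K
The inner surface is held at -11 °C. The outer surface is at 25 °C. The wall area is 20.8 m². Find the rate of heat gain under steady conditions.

Q ≈ 1660 W

Model the wall as resistances in series:
R_stainless steel = L/(kA) = 0.0059/(17.9×20.8) = 1.585×10^-5 K/W
R_cork board = L/(kA) = 0.021/(0.0467×20.8) = 0.02162 K/W
R_total = 0.02164 K/W
Q = ΔT / R_total = 36 / 0.02164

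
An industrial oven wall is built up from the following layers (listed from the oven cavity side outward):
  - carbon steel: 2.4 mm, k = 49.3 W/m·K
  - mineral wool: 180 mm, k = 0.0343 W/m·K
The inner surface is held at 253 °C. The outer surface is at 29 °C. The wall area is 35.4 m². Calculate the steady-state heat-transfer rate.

Q ≈ 1510 W

Series thermal resistances:
R_carbon steel = L/(kA) = 0.0024/(49.3×35.4) = 1.375×10^-6 K/W
R_mineral wool = L/(kA) = 0.18/(0.0343×35.4) = 0.1482 K/W
R_total = 0.1482 K/W
Q = ΔT / R_total = 224 / 0.1482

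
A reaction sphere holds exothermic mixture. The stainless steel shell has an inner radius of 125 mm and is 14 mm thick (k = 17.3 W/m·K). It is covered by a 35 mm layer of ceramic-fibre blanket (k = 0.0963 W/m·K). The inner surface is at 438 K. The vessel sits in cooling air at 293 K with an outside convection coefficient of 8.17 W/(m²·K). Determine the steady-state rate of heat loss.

Q ≈ 95.3 W

Radial (spherical) resistances in series:
R_stainless steel shell = (1/0.125 − 1/0.139)/(4π×17.3) = 0.003706 K/W
R_ceramic-fibre blanket = (1/0.139 − 1/0.174)/(4π×0.0963) = 1.196 K/W
R_outer film = 1/(h·4πr_o²) = 1/(8.17×4π×0.174²) = 0.3217 K/W
R_total = 1.521 K/W
Q = ΔT/R_total = 145/1.521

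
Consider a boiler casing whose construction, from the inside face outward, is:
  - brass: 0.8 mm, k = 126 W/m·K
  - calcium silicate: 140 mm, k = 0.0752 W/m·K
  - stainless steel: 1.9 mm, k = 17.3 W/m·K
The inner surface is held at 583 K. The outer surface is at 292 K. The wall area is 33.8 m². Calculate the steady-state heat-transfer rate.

Using the resistance-network approach (series):
R_brass = L/(kA) = 0.0008/(126×33.8) = 1.878×10^-7 K/W
R_calcium silicate = L/(kA) = 0.14/(0.0752×33.8) = 0.05508 K/W
R_stainless steel = L/(kA) = 0.0019/(17.3×33.8) = 3.249×10^-6 K/W
R_total = 0.05508 K/W
Q = ΔT / R_total = 291 / 0.05508

Q ≈ 5280 W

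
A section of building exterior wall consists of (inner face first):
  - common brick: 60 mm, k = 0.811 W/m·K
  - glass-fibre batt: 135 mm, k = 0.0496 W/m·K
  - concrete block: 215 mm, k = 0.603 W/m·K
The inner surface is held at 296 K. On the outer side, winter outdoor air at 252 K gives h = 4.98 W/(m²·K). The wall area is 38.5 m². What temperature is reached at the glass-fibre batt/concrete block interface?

Treating each layer as a thermal resistance in series:
R_common brick = L/(kA) = 0.06/(0.811×38.5) = 0.001922 K/W
R_glass-fibre batt = L/(kA) = 0.135/(0.0496×38.5) = 0.0707 K/W
R_concrete block = L/(kA) = 0.215/(0.603×38.5) = 0.009261 K/W
R_outer film = 1/(h_o·A) = 1/(4.98×38.5) = 0.005216 K/W
R_total = 0.08709 K/W;  Q = ΔT/R_total = 44/0.08709 = 505.2 W
T_interface = T_inner − Q·ΣR(inner→interface) = 296 − 505×0.07262

T ≈ 259 K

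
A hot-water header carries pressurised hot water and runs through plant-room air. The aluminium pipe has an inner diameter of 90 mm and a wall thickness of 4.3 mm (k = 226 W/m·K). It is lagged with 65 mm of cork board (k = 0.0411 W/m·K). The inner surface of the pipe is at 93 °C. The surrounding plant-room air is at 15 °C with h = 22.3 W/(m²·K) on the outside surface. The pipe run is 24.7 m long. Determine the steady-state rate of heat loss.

Q ≈ 581 W

Treating each annulus and film as a series resistance:
R_aluminium pipe wall = ln(49.3/45)/(2π×226×24.7) = 2.602×10^-6 K/W
R_cork board = ln(114.3/49.3)/(2π×0.0411×24.7) = 0.1318 K/W
R_outer film = 1/(h_o·2πr_oL) = 1/(22.3×2π×0.1143×24.7) = 0.002528 K/W
R_total = 0.1344 K/W
Q = ΔT/R_total = 78/0.1344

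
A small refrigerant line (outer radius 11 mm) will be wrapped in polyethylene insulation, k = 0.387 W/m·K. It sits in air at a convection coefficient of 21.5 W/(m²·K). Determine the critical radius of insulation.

r_cr ≈ 18 mm

For a cylinder r_cr = k/h = 0.387/21.5
r_cr = 18 mm; since the bare radius (11 mm) is below r_cr, adding a thin layer of insulation will *increase* heat loss.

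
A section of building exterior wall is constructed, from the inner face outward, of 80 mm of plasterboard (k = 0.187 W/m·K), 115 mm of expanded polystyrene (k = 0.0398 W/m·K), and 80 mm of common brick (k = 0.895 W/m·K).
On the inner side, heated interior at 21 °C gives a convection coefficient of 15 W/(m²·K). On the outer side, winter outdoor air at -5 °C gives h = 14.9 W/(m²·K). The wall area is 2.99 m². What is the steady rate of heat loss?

Q ≈ 22 W

Model the wall as resistances in series:
R_inner film = 1/(h_i·A) = 1/(15×2.99) = 0.0223 K/W
R_plasterboard = L/(kA) = 0.08/(0.187×2.99) = 0.1431 K/W
R_expanded polystyrene = L/(kA) = 0.115/(0.0398×2.99) = 0.9664 K/W
R_common brick = L/(kA) = 0.08/(0.895×2.99) = 0.02989 K/W
R_outer film = 1/(h_o·A) = 1/(14.9×2.99) = 0.02245 K/W
R_total = 1.184 K/W
Q = ΔT / R_total = 26 / 1.184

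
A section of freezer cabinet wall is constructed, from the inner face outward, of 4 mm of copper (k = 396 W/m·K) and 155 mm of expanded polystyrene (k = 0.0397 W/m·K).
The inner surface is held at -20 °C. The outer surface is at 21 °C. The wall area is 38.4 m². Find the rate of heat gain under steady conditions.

Using the resistance-network approach (series):
R_copper = L/(kA) = 0.004/(396×38.4) = 2.63×10^-7 K/W
R_expanded polystyrene = L/(kA) = 0.155/(0.0397×38.4) = 0.1017 K/W
R_total = 0.1017 K/W
Q = ΔT / R_total = 41 / 0.1017

Q ≈ 403 W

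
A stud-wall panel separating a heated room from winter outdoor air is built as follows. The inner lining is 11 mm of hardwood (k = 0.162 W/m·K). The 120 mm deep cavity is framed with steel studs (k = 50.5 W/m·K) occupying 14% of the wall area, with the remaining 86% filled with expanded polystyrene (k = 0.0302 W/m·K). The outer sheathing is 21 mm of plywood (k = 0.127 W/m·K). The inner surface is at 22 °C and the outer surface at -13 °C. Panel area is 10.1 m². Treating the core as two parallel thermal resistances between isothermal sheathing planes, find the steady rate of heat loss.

Q ≈ 1410 W

Sheathing layers in series; stud and cavity paths in parallel between them.
R_inner = 0.011/(0.162×10.1) = 0.006723 K/W
R_stud  = 0.12/(50.5×0.14×10.1) = 0.001681 K/W
R_cav   = 0.12/(0.0302×0.86×10.1) = 0.4575 K/W
1/R_core = 1/R_stud + 1/R_cav → R_core = 0.001674 K/W
R_outer = 0.021/(0.127×10.1) = 0.01637 K/W
R_total = 0.02477 K/W
Q = ΔT/R_total = 35/0.02477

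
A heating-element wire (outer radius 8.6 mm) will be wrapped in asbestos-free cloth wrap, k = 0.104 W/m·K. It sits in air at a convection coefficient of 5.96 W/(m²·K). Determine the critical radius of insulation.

r_cr ≈ 17.4 mm

For a cylinder r_cr = k/h = 0.104/5.96
r_cr = 17.4 mm; since the bare radius (8.6 mm) is below r_cr, adding a thin layer of insulation will *increase* heat loss.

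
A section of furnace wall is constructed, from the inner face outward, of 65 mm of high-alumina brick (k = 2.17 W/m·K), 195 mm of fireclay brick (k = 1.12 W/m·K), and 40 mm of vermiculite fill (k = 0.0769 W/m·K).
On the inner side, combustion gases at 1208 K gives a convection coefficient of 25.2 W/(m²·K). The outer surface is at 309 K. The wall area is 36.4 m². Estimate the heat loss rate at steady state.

Q ≈ 42800 W

Treating each layer as a thermal resistance in series:
R_inner film = 1/(h_i·A) = 1/(25.2×36.4) = 0.00109 K/W
R_high-alumina brick = L/(kA) = 0.065/(2.17×36.4) = 8.229×10^-4 K/W
R_fireclay brick = L/(kA) = 0.195/(1.12×36.4) = 0.004783 K/W
R_vermiculite fill = L/(kA) = 0.04/(0.0769×36.4) = 0.01429 K/W
R_total = 0.02099 K/W
Q = ΔT / R_total = 899 / 0.02099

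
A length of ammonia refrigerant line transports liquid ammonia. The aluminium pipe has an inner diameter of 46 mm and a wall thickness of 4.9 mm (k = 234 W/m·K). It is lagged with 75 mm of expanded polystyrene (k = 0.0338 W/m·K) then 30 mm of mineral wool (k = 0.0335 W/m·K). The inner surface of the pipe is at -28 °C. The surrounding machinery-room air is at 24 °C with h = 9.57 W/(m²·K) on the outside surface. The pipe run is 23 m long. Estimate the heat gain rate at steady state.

Q ≈ 160 W

For a radial system each layer contributes R = ln(r_out/r_in)/(2πkL); films add R = 1/(hA).
R_aluminium pipe wall = ln(27.9/23)/(2π×234×23) = 5.711×10^-6 K/W
R_expanded polystyrene = ln(102.9/27.9)/(2π×0.0338×23) = 0.2672 K/W
R_mineral wool = ln(132.9/102.9)/(2π×0.0335×23) = 0.05285 K/W
R_outer film = 1/(h_o·2πr_oL) = 1/(9.57×2π×0.1329×23) = 0.005441 K/W
R_total = 0.3255 K/W
Q = ΔT/R_total = 52/0.3255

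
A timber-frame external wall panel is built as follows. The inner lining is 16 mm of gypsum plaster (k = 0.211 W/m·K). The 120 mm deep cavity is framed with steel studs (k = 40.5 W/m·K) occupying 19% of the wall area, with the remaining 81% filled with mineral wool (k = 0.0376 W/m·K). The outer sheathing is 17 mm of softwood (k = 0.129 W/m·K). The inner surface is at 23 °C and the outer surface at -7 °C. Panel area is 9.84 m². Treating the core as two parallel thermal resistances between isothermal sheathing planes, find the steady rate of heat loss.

Q ≈ 1320 W

Sheathing layers in series; stud and cavity paths in parallel between them.
R_inner = 0.016/(0.211×9.84) = 0.007706 K/W
R_stud  = 0.12/(40.5×0.19×9.84) = 0.001585 K/W
R_cav   = 0.12/(0.0376×0.81×9.84) = 0.4004 K/W
1/R_core = 1/R_stud + 1/R_cav → R_core = 0.001579 K/W
R_outer = 0.017/(0.129×9.84) = 0.01339 K/W
R_total = 0.02268 K/W
Q = ΔT/R_total = 30/0.02268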